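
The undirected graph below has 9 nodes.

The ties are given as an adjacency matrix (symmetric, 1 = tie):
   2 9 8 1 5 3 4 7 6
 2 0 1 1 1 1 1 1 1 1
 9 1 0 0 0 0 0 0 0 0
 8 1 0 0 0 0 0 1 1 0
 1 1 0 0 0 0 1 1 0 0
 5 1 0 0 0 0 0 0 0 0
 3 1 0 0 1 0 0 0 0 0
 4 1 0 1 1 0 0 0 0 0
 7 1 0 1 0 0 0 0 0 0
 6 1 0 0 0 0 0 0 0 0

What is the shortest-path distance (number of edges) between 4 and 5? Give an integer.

One shortest route is 4 – 2 – 5, which uses 2 edges, and 4 and 5 are not directly tied, so nothing shorter exists. So d(4,5) = 2.

2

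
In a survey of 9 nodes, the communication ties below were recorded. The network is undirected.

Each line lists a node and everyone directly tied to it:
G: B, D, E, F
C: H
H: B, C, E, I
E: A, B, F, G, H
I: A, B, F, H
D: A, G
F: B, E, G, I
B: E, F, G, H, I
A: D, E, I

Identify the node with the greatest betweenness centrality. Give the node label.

H

Unnormalized betweenness of each node: A:11/4, B:35/12, C:0, D:1/2, E:31/6, F:3/4, G:7/2, H:29/4, I:19/6.
H has the largest value, 29/4, making it the main broker — the node through which the most shortest paths run.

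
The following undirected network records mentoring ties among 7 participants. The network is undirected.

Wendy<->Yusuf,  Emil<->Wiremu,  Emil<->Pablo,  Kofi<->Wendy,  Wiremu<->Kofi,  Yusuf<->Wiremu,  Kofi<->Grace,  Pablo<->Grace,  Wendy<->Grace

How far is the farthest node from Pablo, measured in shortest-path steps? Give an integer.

3

Distances from Pablo: Emil:1, Grace:1, Kofi:2, Wendy:2, Wiremu:2, Yusuf:3.
The largest is 3 (to Yusuf), so the eccentricity of Pablo is 3.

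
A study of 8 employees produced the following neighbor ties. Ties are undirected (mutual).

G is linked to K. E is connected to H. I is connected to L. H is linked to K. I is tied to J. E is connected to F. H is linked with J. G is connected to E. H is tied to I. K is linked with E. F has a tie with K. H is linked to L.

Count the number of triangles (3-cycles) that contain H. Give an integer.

H's neighbors: E, I, J, K, and L.
Neighbor pairs that are themselves tied: H–E–K; H–I–J; H–I–L. Each forms one triangle with H, for 3 in total.

3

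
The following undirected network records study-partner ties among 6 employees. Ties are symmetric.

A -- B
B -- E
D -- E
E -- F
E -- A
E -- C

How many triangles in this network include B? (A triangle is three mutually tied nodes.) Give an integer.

B's neighbors: A and E.
Neighbor pairs that are themselves tied: B–A–E. Each forms one triangle with B, for 1 in total.

1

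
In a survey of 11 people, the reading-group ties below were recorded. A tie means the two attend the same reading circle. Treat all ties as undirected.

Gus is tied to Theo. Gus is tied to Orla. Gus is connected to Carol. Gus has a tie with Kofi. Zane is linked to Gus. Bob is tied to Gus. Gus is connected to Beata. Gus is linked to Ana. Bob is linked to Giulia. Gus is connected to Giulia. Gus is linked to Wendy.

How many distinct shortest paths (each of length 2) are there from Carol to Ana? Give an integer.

The shortest distance is 2, and the only length-2 path is Carol–Gus–Ana. So there is exactly 1 shortest path.

1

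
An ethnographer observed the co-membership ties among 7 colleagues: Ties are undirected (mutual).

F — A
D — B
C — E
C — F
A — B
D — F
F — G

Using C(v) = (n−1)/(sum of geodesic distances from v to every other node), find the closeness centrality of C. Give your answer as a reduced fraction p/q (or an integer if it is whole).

Distances from C: A:2, B:3, D:2, E:1, F:1, G:2. Sum = 11.
n = 7, so closeness = 6/11.

6/11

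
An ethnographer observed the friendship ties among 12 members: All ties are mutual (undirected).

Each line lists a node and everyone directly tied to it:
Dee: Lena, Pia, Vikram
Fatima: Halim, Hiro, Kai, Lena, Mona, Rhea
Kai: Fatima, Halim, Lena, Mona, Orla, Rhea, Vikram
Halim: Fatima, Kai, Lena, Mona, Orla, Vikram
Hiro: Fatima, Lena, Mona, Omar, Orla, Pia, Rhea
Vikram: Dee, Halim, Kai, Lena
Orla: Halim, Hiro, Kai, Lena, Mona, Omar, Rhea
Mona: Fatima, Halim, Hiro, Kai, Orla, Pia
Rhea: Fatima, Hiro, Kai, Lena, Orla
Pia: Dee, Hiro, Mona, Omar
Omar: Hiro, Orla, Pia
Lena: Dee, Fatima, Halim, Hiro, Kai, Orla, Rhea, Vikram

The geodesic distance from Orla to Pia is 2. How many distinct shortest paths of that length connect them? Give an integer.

The shortest distance is 2. The length-2 paths are: Orla–Hiro–Pia; Orla–Mona–Pia; Orla–Omar–Pia.
That gives 3 distinct shortest paths.

3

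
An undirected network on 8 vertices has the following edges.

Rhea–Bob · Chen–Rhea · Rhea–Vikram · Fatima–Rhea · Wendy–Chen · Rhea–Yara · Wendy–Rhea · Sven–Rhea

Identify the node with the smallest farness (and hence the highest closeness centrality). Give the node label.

Rhea

Farness (sum of distances to all others) for each node — Bob:13, Chen:12, Fatima:13, Rhea:7, Sven:13, Vikram:13, Wendy:12, Yara:13.
The smallest farness is 7, for Rhea, so Rhea has the highest closeness.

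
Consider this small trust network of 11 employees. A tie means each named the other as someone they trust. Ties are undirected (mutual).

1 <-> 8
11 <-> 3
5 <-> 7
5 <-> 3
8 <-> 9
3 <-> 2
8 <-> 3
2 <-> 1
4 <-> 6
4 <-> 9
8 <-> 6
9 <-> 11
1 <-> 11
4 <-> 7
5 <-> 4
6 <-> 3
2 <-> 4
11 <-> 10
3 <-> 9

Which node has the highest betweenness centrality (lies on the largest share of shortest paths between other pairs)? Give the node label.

3

Unnormalized betweenness of each node: 1:13/6, 2:37/12, 3:145/12, 4:35/4, 5:31/12, 6:13/12, 7:0, 8:29/12, 9:19/4, 10:0, 11:121/12.
3 has the largest value, 145/12, making it the main broker — the node through which the most shortest paths run.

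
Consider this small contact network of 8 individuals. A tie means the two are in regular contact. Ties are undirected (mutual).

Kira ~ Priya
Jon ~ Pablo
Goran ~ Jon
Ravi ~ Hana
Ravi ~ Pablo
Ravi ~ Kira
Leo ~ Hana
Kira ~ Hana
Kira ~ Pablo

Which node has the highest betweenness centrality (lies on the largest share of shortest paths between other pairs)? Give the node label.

Pablo

Unnormalized betweenness of each node: Goran:0, Hana:6, Jon:6, Kira:9, Leo:0, Pablo:10, Priya:0, Ravi:3.
Pablo has the largest value, 10, making it the main broker — the node through which the most shortest paths run.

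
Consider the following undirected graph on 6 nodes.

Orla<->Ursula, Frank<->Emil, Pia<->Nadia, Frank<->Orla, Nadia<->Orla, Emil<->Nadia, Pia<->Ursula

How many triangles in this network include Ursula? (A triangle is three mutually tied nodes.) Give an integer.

0

Ursula's neighbors are Orla and Pia, but none of them are tied to each other, so no triangle contains Ursula.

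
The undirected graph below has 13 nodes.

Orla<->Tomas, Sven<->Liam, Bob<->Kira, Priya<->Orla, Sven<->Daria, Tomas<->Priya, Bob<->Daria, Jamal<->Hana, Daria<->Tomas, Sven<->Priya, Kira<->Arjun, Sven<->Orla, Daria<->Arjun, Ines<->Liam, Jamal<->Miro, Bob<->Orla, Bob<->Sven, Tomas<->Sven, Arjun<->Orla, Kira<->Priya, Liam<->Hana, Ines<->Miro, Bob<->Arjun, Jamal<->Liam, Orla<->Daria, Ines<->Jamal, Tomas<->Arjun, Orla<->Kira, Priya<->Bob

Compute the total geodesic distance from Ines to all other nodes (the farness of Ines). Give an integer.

Distances from Ines: Arjun:4, Bob:3, Daria:3, Hana:2, Jamal:1, Kira:4, Liam:1, Miro:1, Orla:3, Priya:3, Sven:2, Tomas:3.
Sum = 4 + 3 + 3 + 2 + 1 + 4 + 1 + 1 + 3 + 3 + 2 + 3 = 30.

30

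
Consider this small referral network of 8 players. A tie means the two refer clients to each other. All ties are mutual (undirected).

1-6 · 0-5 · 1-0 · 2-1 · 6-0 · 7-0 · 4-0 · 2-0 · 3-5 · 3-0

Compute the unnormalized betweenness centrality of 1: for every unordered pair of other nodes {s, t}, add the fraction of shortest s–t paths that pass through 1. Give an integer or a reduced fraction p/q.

1/2

Pairs whose geodesics pass through 1 — 2–6: 1/2.
All other pairs contribute 0.
Summing the contributions gives betweenness(1) = 1/2.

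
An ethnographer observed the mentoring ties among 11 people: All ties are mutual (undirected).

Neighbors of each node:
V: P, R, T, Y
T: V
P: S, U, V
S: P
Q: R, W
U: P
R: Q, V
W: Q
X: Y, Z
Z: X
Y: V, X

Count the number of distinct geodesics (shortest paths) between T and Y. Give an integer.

The shortest distance is 2, and the only length-2 path is T–V–Y. So there is exactly 1 shortest path.

1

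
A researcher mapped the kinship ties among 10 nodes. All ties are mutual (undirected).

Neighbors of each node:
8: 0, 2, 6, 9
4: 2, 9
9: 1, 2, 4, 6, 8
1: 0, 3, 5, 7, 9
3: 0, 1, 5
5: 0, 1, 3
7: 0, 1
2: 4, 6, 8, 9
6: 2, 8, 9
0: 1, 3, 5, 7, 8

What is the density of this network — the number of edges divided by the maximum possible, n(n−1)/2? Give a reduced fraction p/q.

There are 18 edges and 10 nodes, so the maximum possible is C(10,2) = 45.
Density = 18/45 = 2/5.

2/5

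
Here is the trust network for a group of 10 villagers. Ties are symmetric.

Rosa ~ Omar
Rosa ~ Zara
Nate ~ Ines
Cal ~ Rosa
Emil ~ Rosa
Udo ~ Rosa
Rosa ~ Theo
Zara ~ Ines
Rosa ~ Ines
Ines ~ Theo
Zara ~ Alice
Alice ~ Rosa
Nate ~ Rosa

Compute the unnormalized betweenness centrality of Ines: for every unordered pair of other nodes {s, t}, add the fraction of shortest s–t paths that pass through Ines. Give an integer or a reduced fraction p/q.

3/2

Pairs whose geodesics pass through Ines — Theo–Nate: 1/2; Theo–Zara: 1/2; Nate–Zara: 1/2.
All other pairs contribute 0.
Summing the contributions gives betweenness(Ines) = 3/2.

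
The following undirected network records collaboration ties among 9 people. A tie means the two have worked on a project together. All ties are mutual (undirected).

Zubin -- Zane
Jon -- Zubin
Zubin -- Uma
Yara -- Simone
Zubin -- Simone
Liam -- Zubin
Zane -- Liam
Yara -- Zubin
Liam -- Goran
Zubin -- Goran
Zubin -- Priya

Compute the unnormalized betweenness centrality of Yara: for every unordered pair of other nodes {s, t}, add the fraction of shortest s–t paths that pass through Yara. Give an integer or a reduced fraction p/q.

No shortest path between any pair of other nodes passes through Yara.
Summing the contributions gives betweenness(Yara) = 0.

0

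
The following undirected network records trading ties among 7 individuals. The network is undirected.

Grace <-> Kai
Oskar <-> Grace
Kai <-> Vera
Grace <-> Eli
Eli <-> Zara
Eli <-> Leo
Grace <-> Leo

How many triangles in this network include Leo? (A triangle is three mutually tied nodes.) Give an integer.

Leo's neighbors: Eli and Grace.
Neighbor pairs that are themselves tied: Leo–Eli–Grace. Each forms one triangle with Leo, for 1 in total.

1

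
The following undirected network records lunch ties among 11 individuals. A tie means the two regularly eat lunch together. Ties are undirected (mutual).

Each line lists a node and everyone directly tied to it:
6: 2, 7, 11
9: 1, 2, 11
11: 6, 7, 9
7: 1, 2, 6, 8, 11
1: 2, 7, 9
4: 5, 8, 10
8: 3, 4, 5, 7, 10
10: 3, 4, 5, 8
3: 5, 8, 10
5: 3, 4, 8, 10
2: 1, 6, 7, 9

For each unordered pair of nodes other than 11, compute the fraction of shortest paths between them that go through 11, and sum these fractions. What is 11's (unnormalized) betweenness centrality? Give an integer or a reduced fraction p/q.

Pairs whose geodesics pass through 11 — 4–9: 1/3; 10–9: 1/3; 8–9: 1/3; 3–9: 1/3; 5–9: 1/3; 6–9: 1/2; 9–7: 1/3.
All other pairs contribute 0.
Summing the contributions gives betweenness(11) = 5/2.

5/2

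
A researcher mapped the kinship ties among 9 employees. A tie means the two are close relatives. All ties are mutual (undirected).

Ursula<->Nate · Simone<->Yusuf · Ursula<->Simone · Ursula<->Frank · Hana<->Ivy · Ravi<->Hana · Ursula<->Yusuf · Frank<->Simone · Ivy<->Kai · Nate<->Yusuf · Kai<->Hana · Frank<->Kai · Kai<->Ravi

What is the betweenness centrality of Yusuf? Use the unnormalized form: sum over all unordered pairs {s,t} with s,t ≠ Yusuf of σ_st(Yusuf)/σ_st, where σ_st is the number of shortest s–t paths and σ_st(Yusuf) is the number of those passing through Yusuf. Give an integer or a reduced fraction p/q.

Pairs whose geodesics pass through Yusuf — Simone–Nate: 1/2.
All other pairs contribute 0.
Summing the contributions gives betweenness(Yusuf) = 1/2.

1/2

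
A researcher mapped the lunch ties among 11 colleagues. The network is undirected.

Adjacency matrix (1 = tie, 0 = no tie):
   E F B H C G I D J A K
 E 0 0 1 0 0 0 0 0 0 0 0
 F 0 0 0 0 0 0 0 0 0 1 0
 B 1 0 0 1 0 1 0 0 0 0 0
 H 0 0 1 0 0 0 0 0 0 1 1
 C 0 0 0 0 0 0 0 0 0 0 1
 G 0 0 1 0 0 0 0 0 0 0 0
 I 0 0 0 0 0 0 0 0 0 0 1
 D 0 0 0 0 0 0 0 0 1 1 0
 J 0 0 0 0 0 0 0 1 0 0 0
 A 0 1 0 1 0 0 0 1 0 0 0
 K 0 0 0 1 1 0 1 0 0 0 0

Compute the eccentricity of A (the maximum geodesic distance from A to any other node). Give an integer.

Distances from A: B:2, C:3, D:1, E:3, F:1, G:3, H:1, I:3, J:2, K:2.
The largest is 3 (to E, G, C, and I), so the eccentricity of A is 3.

3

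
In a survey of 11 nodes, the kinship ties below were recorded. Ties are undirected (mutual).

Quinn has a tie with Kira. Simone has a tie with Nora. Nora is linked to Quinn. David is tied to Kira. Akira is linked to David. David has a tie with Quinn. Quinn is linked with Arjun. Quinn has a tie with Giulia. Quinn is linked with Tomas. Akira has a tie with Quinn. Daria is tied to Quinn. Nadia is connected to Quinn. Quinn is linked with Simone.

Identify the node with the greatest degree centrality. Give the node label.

Degrees — Akira:2, Arjun:1, Daria:1, David:3, Giulia:1, Kira:2, Nadia:1, Nora:2, Quinn:10, Simone:2, Tomas:1.
The maximum is 10, attained only by Quinn.

Quinn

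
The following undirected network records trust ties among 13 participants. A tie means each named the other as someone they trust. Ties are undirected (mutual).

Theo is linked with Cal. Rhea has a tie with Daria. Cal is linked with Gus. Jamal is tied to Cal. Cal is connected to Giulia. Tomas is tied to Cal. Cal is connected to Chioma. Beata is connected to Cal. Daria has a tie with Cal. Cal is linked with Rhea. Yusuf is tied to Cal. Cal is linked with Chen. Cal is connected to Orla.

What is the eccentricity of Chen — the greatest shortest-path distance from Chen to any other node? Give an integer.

2

Distances from Chen: Beata:2, Cal:1, Chioma:2, Daria:2, Giulia:2, Gus:2, Jamal:2, Orla:2, Rhea:2, Theo:2, Tomas:2, Yusuf:2.
The largest is 2 (to Gus, Beata, Chioma, Daria, Tomas, Rhea, Theo, Orla, Yusuf, Giulia, and Jamal), so the eccentricity of Chen is 2.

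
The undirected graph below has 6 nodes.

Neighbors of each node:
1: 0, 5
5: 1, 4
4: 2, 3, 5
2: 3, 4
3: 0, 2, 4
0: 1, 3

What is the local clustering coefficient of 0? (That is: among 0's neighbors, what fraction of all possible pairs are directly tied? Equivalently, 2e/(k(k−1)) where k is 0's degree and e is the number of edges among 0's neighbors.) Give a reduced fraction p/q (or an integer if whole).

0

0's neighbors: 1 and 3 (k = 2).
Possible neighbor pairs: C(2,2) = 1. Edges among them: none → e = 0.
Clustering(0) = 0/1.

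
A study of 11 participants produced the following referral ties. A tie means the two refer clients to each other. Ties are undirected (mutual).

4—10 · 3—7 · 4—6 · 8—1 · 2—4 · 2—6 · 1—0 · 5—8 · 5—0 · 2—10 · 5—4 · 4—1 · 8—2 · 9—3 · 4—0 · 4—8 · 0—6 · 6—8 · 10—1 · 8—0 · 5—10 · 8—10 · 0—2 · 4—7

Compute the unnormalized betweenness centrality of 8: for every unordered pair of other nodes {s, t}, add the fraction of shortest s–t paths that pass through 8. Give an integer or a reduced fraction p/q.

Pairs whose geodesics pass through 8 — 1–2: 1/4; 1–6: 1/3; 1–5: 1/4; 2–5: 1/4; 10–6: 1/3; 10–0: 1/5; 6–5: 1/3.
All other pairs contribute 0.
Summing the contributions gives betweenness(8) = 39/20.

39/20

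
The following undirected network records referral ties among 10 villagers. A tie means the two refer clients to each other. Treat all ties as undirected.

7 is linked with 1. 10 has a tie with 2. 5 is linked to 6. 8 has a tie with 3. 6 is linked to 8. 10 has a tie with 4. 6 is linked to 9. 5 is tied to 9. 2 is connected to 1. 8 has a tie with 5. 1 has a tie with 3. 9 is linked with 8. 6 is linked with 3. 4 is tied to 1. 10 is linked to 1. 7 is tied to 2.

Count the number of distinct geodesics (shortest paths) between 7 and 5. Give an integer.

2

The shortest distance is 4. The length-4 paths are: 7–1–3–6–5; 7–1–3–8–5.
That gives 2 distinct shortest paths.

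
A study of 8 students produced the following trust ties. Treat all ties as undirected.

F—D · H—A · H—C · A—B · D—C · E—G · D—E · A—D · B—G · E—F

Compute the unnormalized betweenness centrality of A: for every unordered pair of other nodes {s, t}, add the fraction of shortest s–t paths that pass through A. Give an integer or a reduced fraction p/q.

6

Pairs whose geodesics pass through A — E–H: 1/2; G–H: 1; B–H: 1; B–C: 2/2; B–D: 1; B–F: 1/2; H–D: 1/2; H–F: 1/2.
All other pairs contribute 0.
Summing the contributions gives betweenness(A) = 6.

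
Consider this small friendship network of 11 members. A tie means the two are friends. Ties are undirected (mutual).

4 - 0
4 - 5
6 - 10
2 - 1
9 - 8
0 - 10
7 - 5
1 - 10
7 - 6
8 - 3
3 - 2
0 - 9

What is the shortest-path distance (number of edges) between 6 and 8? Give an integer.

One shortest route is 6 – 10 – 0 – 9 – 8, which uses 4 edges, and at distance 3 from 6 we only reach {2, 4, 9}, which does not include 8. So d(6,8) = 4.

4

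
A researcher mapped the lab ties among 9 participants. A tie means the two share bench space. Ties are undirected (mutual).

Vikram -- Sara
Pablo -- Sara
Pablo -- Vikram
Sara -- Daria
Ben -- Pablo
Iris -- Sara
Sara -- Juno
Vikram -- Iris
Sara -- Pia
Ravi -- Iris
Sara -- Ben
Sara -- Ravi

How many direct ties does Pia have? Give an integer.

Pia is directly tied to Sara. That is 1 neighbor, so the degree of Pia is 1.

1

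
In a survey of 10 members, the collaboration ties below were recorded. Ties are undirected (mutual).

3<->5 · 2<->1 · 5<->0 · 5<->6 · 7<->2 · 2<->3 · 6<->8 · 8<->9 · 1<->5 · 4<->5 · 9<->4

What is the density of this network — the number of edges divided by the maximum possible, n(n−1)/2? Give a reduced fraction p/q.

There are 11 edges and 10 nodes, so the maximum possible is C(10,2) = 45.
Density = 11/45.

11/45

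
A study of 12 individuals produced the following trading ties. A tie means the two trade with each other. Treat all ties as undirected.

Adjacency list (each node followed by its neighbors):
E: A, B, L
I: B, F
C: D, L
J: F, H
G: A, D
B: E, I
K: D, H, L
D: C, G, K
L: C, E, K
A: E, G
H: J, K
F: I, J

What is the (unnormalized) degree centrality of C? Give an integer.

C is directly tied to D and L. That is 2 neighbors, so the degree of C is 2.

2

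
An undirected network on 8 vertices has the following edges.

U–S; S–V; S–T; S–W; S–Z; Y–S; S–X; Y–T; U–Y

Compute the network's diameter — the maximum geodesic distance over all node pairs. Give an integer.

2

Eccentricity of each node (its greatest distance to any other): S:1, T:2, U:2, V:2, W:2, X:2, Y:2, Z:2.
The maximum eccentricity is 2, realized for instance by the pair X–T via X – S – T. So the diameter is 2.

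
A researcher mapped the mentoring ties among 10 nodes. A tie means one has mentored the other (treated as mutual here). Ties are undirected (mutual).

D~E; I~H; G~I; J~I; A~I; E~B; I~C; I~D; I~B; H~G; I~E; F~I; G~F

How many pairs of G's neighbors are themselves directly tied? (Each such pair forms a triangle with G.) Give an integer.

2

G's neighbors: F, H, and I.
Neighbor pairs that are themselves tied: G–F–I; G–H–I. Each forms one triangle with G, for 2 in total.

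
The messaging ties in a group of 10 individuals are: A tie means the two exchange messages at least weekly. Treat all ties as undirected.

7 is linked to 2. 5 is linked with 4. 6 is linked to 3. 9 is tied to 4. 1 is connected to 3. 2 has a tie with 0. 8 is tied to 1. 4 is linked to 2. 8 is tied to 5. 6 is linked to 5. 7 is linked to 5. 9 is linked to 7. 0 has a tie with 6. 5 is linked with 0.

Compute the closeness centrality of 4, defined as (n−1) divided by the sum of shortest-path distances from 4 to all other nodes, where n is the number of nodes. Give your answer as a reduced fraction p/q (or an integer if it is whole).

Distances from 4: 0:2, 1:3, 2:1, 3:3, 5:1, 6:2, 7:2, 8:2, 9:1. Sum = 17.
n = 10, so closeness = 9/17.

9/17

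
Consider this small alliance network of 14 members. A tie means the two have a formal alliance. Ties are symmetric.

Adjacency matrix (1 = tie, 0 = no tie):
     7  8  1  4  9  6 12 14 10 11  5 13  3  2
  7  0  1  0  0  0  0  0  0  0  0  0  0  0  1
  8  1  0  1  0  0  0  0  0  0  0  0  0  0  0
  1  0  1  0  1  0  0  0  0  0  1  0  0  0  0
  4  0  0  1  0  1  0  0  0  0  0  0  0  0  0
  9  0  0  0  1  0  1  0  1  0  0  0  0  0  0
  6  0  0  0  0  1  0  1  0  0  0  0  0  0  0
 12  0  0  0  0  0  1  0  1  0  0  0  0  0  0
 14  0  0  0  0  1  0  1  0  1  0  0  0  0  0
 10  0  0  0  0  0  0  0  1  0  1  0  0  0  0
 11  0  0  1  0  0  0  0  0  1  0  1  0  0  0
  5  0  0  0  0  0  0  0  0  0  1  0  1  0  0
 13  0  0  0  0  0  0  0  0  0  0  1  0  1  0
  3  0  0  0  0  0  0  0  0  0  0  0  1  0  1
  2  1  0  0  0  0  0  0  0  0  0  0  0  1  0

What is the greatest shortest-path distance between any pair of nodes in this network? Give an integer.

Eccentricity of each node (its greatest distance to any other): 1:4, 2:7, 3:7, 4:5, 5:5, 6:7, 7:6, 8:5, 9:6, 10:5, 11:4, 12:7, 13:6, 14:6.
The maximum eccentricity is 7, realized for instance by the pair 6–3 via 6 – 9 – 14 – 10 – 11 – 5 – 13 – 3. So the diameter is 7.

7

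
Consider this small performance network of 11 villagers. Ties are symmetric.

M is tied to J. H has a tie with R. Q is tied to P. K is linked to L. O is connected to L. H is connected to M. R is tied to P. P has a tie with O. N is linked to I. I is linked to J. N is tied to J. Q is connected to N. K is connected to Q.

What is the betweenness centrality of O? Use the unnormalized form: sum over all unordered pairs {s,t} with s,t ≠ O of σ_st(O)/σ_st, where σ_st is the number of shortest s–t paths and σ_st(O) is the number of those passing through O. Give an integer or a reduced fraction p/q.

Pairs whose geodesics pass through O — R–L: 1; P–L: 1; L–M: 1/2; L–H: 1.
All other pairs contribute 0.
Summing the contributions gives betweenness(O) = 7/2.

7/2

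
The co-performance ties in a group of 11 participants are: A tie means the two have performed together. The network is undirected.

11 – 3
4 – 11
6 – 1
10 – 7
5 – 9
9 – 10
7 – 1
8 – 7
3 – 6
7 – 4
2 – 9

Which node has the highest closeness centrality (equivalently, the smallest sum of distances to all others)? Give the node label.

7

Farness (sum of distances to all others) for each node — 1:24, 2:36, 3:34, 4:24, 5:36, 6:29, 7:19, 8:28, 9:27, 10:22, 11:29.
The smallest farness is 19, for 7, so 7 has the highest closeness.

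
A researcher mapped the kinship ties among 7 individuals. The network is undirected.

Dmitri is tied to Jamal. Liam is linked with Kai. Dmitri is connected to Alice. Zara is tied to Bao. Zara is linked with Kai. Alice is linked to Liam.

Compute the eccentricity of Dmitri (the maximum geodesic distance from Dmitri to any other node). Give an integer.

Distances from Dmitri: Alice:1, Bao:5, Jamal:1, Kai:3, Liam:2, Zara:4.
The largest is 5 (to Bao), so the eccentricity of Dmitri is 5.

5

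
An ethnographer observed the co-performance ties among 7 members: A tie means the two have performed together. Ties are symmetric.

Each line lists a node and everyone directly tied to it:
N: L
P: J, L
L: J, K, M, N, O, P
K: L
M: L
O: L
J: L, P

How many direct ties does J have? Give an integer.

J is directly tied to L and P. That is 2 neighbors, so the degree of J is 2.

2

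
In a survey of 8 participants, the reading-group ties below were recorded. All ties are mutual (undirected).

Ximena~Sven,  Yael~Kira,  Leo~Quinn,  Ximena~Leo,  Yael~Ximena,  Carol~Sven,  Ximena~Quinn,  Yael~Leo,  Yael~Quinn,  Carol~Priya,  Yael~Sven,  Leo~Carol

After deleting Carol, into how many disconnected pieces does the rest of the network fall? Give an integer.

Without Carol, the remaining ties split the others into: {Kira, Leo, Quinn, Sven, Ximena, Yael}; {Priya}.
That's 2 separate components.

2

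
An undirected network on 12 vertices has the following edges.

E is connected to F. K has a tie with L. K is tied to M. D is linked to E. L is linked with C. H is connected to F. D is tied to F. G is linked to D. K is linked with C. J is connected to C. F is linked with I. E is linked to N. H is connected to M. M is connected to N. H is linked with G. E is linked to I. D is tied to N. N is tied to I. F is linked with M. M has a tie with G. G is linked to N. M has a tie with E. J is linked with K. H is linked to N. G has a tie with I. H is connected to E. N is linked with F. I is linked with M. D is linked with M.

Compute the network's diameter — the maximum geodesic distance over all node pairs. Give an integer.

Eccentricity of each node (its greatest distance to any other): C:3, D:3, E:3, F:3, G:3, H:3, I:3, J:3, K:2, L:3, M:2, N:3.
The maximum eccentricity is 3, realized for instance by the pair J–F via J – K – M – F. So the diameter is 3.

3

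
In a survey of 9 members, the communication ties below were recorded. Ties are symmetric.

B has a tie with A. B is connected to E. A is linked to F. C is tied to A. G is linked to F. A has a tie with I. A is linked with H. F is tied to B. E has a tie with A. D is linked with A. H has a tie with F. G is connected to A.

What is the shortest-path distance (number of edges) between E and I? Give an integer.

2

One shortest route is E – A – I, which uses 2 edges, and E and I are not directly tied, so nothing shorter exists. So d(E,I) = 2.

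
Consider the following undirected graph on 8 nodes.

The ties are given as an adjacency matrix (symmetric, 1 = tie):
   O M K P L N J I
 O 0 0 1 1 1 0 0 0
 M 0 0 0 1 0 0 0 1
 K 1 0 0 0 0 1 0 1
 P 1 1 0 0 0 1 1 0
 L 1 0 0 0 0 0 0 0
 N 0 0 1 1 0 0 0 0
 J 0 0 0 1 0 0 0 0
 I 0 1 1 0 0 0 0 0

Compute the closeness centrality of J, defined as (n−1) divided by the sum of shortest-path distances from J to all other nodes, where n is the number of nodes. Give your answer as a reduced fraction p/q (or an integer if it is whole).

Distances from J: I:3, K:3, L:3, M:2, N:2, O:2, P:1. Sum = 16.
n = 8, so closeness = 7/16.

7/16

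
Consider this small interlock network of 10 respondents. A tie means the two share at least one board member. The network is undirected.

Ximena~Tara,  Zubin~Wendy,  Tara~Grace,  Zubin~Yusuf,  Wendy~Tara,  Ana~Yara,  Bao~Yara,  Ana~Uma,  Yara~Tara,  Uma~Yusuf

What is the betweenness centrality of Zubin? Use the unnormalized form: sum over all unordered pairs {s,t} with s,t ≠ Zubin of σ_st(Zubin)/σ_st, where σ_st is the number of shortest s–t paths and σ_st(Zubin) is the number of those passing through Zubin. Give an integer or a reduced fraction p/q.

Pairs whose geodesics pass through Zubin — Yusuf–Wendy: 1; Yusuf–Tara: 1; Yusuf–Ximena: 1; Yusuf–Grace: 1; Wendy–Uma: 1.
All other pairs contribute 0.
Summing the contributions gives betweenness(Zubin) = 5.

5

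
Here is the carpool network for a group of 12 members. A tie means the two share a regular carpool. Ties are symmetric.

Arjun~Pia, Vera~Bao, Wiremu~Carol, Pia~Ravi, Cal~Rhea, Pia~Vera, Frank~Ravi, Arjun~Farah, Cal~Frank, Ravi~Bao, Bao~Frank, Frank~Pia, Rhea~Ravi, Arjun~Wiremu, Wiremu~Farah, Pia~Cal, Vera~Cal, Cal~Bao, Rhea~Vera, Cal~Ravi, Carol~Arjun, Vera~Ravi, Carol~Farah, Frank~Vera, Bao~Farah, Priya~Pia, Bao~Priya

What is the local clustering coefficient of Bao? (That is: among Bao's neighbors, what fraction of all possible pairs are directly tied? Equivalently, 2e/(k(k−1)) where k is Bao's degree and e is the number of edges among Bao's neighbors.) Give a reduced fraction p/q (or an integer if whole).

2/5

Bao's neighbors: Cal, Farah, Frank, Priya, Ravi, and Vera (k = 6).
Possible neighbor pairs: C(6,2) = 15. Edges among them: Cal–Frank, Cal–Ravi, Cal–Vera, Frank–Ravi, Frank–Vera, Ravi–Vera → e = 6.
Clustering(Bao) = 6/15 = 2/5.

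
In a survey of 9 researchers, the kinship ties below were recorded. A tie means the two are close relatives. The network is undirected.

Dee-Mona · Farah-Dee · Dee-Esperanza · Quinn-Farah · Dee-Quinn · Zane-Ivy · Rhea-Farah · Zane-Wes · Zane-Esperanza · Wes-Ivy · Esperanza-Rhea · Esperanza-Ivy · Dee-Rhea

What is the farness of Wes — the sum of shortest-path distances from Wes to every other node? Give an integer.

22

Distances from Wes: Dee:3, Esperanza:2, Farah:4, Ivy:1, Mona:4, Quinn:4, Rhea:3, Zane:1.
Sum = 3 + 2 + 4 + 1 + 4 + 4 + 3 + 1 = 22.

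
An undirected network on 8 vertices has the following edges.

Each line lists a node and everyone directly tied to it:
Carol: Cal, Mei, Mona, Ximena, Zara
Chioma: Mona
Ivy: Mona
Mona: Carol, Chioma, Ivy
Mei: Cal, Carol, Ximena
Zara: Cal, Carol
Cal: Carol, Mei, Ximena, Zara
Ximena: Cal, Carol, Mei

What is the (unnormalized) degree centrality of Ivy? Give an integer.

Ivy is directly tied to Mona. That is 1 neighbor, so the degree of Ivy is 1.

1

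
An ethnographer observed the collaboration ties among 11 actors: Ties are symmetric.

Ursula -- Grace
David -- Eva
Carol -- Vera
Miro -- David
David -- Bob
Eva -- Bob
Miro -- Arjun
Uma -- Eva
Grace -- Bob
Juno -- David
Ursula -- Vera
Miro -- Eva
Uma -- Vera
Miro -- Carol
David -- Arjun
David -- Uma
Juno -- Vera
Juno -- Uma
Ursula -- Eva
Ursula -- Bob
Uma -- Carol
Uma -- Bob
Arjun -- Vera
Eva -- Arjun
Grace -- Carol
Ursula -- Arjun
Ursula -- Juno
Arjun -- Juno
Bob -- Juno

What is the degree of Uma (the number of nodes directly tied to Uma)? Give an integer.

Uma is directly tied to Bob, Carol, David, Eva, Juno, and Vera. That is 6 neighbors, so the degree of Uma is 6.

6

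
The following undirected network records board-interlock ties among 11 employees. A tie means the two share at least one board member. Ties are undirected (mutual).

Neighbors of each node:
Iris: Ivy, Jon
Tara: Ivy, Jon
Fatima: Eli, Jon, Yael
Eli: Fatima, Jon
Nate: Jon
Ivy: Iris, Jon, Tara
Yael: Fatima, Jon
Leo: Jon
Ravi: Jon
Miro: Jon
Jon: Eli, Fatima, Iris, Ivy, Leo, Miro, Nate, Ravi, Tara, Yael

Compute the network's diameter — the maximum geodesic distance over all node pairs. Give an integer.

Eccentricity of each node (its greatest distance to any other): Eli:2, Fatima:2, Iris:2, Ivy:2, Jon:1, Leo:2, Miro:2, Nate:2, Ravi:2, Tara:2, Yael:2.
The maximum eccentricity is 2, realized for instance by the pair Nate–Eli via Nate – Jon – Eli. So the diameter is 2.

2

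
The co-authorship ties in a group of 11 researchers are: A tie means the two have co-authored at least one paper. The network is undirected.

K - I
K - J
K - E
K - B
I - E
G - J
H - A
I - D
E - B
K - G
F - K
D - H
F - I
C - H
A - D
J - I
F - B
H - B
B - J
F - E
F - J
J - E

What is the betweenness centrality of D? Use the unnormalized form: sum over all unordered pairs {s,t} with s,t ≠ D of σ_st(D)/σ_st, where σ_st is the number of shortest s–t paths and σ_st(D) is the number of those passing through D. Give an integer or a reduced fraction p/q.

Pairs whose geodesics pass through D — J–A: 1/2; F–A: 1/2; G–A: 2/4; I–C: 1; I–A: 1; I–H: 1; K–A: 1/2; E–A: 1/2.
All other pairs contribute 0.
Summing the contributions gives betweenness(D) = 11/2.

11/2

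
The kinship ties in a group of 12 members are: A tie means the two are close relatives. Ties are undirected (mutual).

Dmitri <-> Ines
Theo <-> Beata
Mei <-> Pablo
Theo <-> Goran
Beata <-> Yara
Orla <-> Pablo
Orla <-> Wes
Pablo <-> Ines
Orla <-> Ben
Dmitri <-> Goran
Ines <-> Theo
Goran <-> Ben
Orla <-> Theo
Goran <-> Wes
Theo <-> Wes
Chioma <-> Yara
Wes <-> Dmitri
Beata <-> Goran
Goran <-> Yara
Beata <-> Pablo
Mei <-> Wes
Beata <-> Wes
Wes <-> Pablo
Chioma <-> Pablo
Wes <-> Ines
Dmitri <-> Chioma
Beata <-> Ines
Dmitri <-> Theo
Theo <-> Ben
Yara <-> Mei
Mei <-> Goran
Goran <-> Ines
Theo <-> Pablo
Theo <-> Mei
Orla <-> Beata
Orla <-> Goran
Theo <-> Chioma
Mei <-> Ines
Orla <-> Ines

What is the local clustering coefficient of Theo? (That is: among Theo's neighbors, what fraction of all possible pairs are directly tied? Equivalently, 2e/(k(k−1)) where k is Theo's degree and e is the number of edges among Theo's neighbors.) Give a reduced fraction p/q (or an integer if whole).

Theo's neighbors: Beata, Ben, Chioma, Dmitri, Goran, Ines, Mei, Orla, Pablo, and Wes (k = 10).
Possible neighbor pairs: C(10,2) = 45. Edges among them: Beata–Goran, Beata–Ines, Beata–Orla, Beata–Pablo, Beata–Wes, Ben–Goran, Ben–Orla, Chioma–Dmitri, Chioma–Pablo, Dmitri–Goran, Dmitri–Ines, Dmitri–Wes, Goran–Ines, Goran–Mei, Goran–Orla, Goran–Wes, Ines–Mei, Ines–Orla, Ines–Pablo, Ines–Wes, Mei–Pablo, Mei–Wes, Orla–Pablo, Orla–Wes, Pablo–Wes → e = 25.
Clustering(Theo) = 25/45 = 5/9.

5/9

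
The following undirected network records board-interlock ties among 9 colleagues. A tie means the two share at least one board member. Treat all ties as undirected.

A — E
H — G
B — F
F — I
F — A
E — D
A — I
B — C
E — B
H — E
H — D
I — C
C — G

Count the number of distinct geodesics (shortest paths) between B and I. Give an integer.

2

The shortest distance is 2. The length-2 paths are: B–F–I; B–C–I.
That gives 2 distinct shortest paths.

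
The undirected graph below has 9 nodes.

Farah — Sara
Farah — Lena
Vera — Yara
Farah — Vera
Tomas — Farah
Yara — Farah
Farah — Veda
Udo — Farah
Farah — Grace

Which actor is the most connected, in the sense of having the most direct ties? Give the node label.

Farah

Degrees — Farah:8, Grace:1, Lena:1, Sara:1, Tomas:1, Udo:1, Veda:1, Vera:2, Yara:2.
The maximum is 8, attained only by Farah.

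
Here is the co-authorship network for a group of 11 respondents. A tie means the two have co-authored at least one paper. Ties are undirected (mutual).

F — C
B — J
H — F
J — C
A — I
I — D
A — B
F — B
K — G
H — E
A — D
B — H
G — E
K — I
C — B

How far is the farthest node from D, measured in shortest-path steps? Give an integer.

4

Distances from D: A:1, B:2, C:3, E:4, F:3, G:3, H:3, I:1, J:3, K:2.
The largest is 4 (to E), so the eccentricity of D is 4.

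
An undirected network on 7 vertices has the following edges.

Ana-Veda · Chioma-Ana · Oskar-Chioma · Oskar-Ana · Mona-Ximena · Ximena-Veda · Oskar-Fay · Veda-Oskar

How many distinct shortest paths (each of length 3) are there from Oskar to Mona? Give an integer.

The shortest distance is 3, and the only length-3 path is Oskar–Veda–Ximena–Mona. So there is exactly 1 shortest path.

1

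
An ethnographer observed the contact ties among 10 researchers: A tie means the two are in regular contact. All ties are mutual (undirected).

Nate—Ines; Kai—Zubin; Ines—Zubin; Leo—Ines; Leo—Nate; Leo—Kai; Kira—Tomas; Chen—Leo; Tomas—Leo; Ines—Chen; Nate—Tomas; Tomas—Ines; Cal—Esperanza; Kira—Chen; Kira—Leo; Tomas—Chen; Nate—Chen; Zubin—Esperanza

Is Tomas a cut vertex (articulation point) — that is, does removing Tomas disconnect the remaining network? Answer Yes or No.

No

Even without Tomas, every remaining node can still reach every other (the residual graph is connected), so Tomas is not a cut vertex.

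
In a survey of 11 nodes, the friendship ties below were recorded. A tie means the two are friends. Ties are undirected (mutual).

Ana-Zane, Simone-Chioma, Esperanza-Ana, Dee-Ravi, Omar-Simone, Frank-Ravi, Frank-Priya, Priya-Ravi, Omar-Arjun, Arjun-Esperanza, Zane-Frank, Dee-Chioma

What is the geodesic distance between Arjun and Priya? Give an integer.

5

One shortest route is Arjun – Esperanza – Ana – Zane – Frank – Priya, which uses 5 edges, and at distance 4 from Arjun we only reach {Dee, Frank}, which does not include Priya. So d(Arjun,Priya) = 5.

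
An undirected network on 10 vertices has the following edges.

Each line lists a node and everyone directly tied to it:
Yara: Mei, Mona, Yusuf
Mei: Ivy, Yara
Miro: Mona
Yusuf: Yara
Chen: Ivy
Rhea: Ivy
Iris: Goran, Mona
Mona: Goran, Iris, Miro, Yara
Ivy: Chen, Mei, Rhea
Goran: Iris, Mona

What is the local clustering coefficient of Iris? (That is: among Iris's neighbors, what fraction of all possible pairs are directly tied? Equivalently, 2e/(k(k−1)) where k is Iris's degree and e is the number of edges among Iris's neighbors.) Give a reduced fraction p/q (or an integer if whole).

1

Iris's neighbors: Goran and Mona (k = 2).
Possible neighbor pairs: C(2,2) = 1. Edges among them: Goran–Mona → e = 1.
Clustering(Iris) = 1/1.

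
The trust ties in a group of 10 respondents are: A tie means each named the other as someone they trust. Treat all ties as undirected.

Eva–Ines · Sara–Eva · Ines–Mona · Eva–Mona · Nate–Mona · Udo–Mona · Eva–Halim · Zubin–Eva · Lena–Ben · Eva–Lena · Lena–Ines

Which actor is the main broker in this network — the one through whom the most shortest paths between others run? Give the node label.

Eva

Unnormalized betweenness of each node: Ben:0, Eva:24, Halim:0, Ines:3, Lena:8, Mona:15, Nate:0, Sara:0, Udo:0, Zubin:0.
Eva has the largest value, 24, making it the main broker — the node through which the most shortest paths run.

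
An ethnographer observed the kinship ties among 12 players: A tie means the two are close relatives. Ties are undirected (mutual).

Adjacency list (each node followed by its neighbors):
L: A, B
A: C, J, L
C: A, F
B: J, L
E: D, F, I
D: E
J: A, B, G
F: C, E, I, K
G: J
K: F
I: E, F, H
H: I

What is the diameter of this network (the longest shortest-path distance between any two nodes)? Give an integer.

6

Eccentricity of each node (its greatest distance to any other): A:4, B:6, C:3, D:6, E:5, F:4, G:6, H:6, I:5, J:5, K:5, L:5.
The maximum eccentricity is 6, realized for instance by the pair D–G via D – E – F – C – A – J – G. So the diameter is 6.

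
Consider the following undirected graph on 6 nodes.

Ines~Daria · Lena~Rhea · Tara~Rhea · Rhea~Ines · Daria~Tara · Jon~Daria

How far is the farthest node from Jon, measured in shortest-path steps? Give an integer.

Distances from Jon: Daria:1, Ines:2, Lena:4, Rhea:3, Tara:2.
The largest is 4 (to Lena), so the eccentricity of Jon is 4.

4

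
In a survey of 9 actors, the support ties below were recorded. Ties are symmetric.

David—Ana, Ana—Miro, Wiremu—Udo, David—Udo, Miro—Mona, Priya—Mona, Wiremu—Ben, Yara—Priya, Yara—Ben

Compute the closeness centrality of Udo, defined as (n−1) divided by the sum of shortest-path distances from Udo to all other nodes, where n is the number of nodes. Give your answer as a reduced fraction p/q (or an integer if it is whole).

2/5

Distances from Udo: Ana:2, Ben:2, David:1, Miro:3, Mona:4, Priya:4, Wiremu:1, Yara:3. Sum = 20.
n = 9, so closeness = 8/20 = 2/5.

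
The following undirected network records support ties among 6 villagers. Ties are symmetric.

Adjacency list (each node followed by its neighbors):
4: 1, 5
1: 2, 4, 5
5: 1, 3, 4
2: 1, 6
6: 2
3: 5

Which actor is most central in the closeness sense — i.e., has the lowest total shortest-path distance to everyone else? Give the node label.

Farness (sum of distances to all others) for each node — 1:7, 2:9, 3:12, 4:9, 5:8, 6:13.
The smallest farness is 7, for 1, so 1 has the highest closeness.

1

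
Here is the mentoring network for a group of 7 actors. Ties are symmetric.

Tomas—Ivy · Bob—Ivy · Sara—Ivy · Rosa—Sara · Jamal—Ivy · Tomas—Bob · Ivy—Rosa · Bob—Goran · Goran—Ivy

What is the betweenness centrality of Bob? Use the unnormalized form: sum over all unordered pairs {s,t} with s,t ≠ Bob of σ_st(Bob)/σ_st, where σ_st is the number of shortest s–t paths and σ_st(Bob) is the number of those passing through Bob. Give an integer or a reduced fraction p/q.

Pairs whose geodesics pass through Bob — Tomas–Goran: 1/2.
All other pairs contribute 0.
Summing the contributions gives betweenness(Bob) = 1/2.

1/2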